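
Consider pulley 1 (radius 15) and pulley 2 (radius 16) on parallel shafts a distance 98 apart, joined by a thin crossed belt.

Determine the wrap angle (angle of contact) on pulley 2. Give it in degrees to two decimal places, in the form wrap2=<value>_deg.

crossed belt: β = asin((r1+r2)/C) = asin(31/98) = 18.4409°
wrap1 = wrap2 = π + 2β = 216.8818°

wrap2=216.88_deg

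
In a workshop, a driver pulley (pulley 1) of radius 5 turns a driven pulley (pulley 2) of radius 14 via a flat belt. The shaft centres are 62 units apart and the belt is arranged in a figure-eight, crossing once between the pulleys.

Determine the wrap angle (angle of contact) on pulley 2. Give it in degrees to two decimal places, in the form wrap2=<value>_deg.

wrap2=215.69_deg

crossed belt: β = asin((r1+r2)/C) = asin(19/62) = 17.8455°
wrap1 = wrap2 = π + 2β = 215.6910°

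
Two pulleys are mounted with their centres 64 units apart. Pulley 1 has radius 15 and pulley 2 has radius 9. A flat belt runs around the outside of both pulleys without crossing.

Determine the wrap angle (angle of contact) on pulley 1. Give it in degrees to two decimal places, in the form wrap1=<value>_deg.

open belt: β = asin((r2−r1)/C) = asin(-6/64) = -5.3794°
wrap1 = π − 2β = 190.7588°
wrap2 = π + 2β = 169.2412°

wrap1=190.76_deg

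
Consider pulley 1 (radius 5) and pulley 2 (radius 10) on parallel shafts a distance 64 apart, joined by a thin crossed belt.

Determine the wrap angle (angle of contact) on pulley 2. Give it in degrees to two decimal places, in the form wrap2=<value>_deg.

crossed belt: β = asin((r1+r2)/C) = asin(15/64) = 13.5548°
wrap1 = wrap2 = π + 2β = 207.1096°

wrap2=207.11_deg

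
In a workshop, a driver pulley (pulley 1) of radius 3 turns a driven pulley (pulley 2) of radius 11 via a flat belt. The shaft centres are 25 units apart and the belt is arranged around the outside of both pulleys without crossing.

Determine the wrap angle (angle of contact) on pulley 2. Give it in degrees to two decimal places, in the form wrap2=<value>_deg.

wrap2=217.33_deg

open belt: β = asin((r2−r1)/C) = asin(8/25) = 18.6629°
wrap1 = π − 2β = 142.6742°
wrap2 = π + 2β = 217.3258°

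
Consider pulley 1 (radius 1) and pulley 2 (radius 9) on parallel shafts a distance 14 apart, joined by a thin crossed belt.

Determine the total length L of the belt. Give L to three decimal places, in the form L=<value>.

L=66.924

crossed belt: β = asin((r1+r2)/C) = asin(10/14) = 45.5847°
wrap1 = wrap2 = π + 2β = 271.1694°
tangent length = C·cosβ = 9.7980
L = (r1+r2)·wrap + 2·C·cosβ = 10·4.7328 + 2·9.7980 = 66.9239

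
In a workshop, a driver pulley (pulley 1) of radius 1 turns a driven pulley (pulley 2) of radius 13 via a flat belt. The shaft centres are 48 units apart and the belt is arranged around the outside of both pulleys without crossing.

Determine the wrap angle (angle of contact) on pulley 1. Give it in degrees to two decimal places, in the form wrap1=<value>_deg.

wrap1=151.04_deg

open belt: β = asin((r2−r1)/C) = asin(12/48) = 14.4775°
wrap1 = π − 2β = 151.0450°
wrap2 = π + 2β = 208.9550°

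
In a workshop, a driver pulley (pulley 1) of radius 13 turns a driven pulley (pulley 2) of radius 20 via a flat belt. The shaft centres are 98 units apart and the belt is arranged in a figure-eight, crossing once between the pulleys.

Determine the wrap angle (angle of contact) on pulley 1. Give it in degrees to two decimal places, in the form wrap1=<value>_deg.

wrap1=219.36_deg

crossed belt: β = asin((r1+r2)/C) = asin(33/98) = 19.6781°
wrap1 = wrap2 = π + 2β = 219.3561°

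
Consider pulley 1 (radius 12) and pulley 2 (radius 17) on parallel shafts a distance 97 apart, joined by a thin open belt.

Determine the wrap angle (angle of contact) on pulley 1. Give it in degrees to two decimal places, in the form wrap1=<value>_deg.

open belt: β = asin((r2−r1)/C) = asin(5/97) = 2.9547°
wrap1 = π − 2β = 174.0906°
wrap2 = π + 2β = 185.9094°

wrap1=174.09_deg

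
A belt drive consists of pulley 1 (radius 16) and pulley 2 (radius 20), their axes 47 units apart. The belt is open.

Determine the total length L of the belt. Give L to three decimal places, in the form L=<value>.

open belt: β = asin((r2−r1)/C) = asin(4/47) = 4.8821°
wrap1 = π − 2β = 170.2357°
wrap2 = π + 2β = 189.7643°
tangent length = C·cosβ = 46.8295
L = r1·wrap1 + r2·wrap2 + 2·C·cosβ = 16·2.9712 + 20·3.3120 + 2·46.8295 = 207.4380

L=207.438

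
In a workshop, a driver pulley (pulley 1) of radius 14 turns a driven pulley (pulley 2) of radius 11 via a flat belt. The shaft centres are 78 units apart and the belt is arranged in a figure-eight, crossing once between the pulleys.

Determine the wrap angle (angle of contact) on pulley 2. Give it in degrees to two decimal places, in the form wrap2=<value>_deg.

crossed belt: β = asin((r1+r2)/C) = asin(25/78) = 18.6939°
wrap1 = wrap2 = π + 2β = 217.3879°

wrap2=217.39_deg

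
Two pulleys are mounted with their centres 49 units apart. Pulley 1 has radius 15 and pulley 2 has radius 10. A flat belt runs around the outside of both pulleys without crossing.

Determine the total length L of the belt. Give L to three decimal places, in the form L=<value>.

open belt: β = asin((r2−r1)/C) = asin(-5/49) = -5.8567°
wrap1 = π − 2β = 191.7134°
wrap2 = π + 2β = 168.2866°
tangent length = C·cosβ = 48.7442
L = r1·wrap1 + r2·wrap2 + 2·C·cosβ = 15·3.3460 + 10·2.9372 + 2·48.7442 = 177.0505

L=177.050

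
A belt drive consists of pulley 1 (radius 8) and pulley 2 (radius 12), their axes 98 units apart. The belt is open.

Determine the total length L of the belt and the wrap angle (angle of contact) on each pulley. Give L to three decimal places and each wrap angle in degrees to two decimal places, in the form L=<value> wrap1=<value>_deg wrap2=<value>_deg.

open belt: β = asin((r2−r1)/C) = asin(4/98) = 2.3393°
wrap1 = π − 2β = 175.3215°
wrap2 = π + 2β = 184.6785°
tangent length = C·cosβ = 97.9183
L = r1·wrap1 + r2·wrap2 + 2·C·cosβ = 8·3.0599 + 12·3.2232 + 2·97.9183 = 258.9951

L=258.995 wrap1=175.32_deg wrap2=184.68_deg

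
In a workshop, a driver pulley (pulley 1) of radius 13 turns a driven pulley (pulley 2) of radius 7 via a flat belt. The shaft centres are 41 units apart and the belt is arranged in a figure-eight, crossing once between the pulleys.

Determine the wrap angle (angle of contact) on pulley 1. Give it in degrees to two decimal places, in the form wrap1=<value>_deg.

wrap1=238.39_deg

crossed belt: β = asin((r1+r2)/C) = asin(20/41) = 29.1964°
wrap1 = wrap2 = π + 2β = 238.3928°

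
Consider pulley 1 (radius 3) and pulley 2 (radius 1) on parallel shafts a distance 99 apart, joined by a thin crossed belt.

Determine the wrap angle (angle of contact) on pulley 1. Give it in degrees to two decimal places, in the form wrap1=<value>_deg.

crossed belt: β = asin((r1+r2)/C) = asin(4/99) = 2.3156°
wrap1 = wrap2 = π + 2β = 184.6312°

wrap1=184.63_deg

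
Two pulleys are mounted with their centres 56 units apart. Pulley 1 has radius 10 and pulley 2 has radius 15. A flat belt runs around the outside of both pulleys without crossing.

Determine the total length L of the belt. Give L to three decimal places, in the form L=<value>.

open belt: β = asin((r2−r1)/C) = asin(5/56) = 5.1225°
wrap1 = π − 2β = 169.7550°
wrap2 = π + 2β = 190.2450°
tangent length = C·cosβ = 55.7763
L = r1·wrap1 + r2·wrap2 + 2·C·cosβ = 10·2.9628 + 15·3.3204 + 2·55.7763 = 190.9865

L=190.987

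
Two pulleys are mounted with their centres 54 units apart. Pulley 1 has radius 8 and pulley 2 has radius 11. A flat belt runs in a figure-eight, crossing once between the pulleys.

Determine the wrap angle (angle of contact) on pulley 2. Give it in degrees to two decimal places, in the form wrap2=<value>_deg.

wrap2=221.20_deg

crossed belt: β = asin((r1+r2)/C) = asin(19/54) = 20.6006°
wrap1 = wrap2 = π + 2β = 221.2012°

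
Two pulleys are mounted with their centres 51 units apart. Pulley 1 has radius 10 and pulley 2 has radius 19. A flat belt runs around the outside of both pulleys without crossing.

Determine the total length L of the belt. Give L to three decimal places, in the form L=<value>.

L=194.699

open belt: β = asin((r2−r1)/C) = asin(9/51) = 10.1642°
wrap1 = π − 2β = 159.6715°
wrap2 = π + 2β = 200.3285°
tangent length = C·cosβ = 50.1996
L = r1·wrap1 + r2·wrap2 + 2·C·cosβ = 10·2.7868 + 19·3.4964 + 2·50.1996 = 194.6986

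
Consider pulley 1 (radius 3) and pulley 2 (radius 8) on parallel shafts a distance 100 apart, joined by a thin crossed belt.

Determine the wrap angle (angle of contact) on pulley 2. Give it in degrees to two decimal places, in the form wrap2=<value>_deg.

crossed belt: β = asin((r1+r2)/C) = asin(11/100) = 6.3153°
wrap1 = wrap2 = π + 2β = 192.6306°

wrap2=192.63_deg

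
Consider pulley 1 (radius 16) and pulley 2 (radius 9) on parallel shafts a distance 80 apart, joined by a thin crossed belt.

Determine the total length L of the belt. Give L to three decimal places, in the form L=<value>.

crossed belt: β = asin((r1+r2)/C) = asin(25/80) = 18.2100°
wrap1 = wrap2 = π + 2β = 216.4199°
tangent length = C·cosβ = 75.9934
L = (r1+r2)·wrap + 2·C·cosβ = 25·3.7772 + 2·75.9934 = 246.4178

L=246.418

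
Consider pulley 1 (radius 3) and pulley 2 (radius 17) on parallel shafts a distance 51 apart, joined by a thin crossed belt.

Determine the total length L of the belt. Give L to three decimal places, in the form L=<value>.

crossed belt: β = asin((r1+r2)/C) = asin(20/51) = 23.0888°
wrap1 = wrap2 = π + 2β = 226.1775°
tangent length = C·cosβ = 46.9148
L = (r1+r2)·wrap + 2·C·cosβ = 20·3.9475 + 2·46.9148 = 172.7805

L=172.780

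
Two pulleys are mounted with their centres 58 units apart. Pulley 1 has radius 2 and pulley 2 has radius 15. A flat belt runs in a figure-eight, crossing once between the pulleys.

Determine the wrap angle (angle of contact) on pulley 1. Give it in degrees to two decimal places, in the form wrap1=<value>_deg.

wrap1=214.09_deg

crossed belt: β = asin((r1+r2)/C) = asin(17/58) = 17.0438°
wrap1 = wrap2 = π + 2β = 214.0877°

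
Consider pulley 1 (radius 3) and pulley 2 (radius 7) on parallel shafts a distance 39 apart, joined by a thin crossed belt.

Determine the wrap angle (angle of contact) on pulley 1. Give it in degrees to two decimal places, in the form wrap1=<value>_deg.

crossed belt: β = asin((r1+r2)/C) = asin(10/39) = 14.8572°
wrap1 = wrap2 = π + 2β = 209.7143°

wrap1=209.71_deg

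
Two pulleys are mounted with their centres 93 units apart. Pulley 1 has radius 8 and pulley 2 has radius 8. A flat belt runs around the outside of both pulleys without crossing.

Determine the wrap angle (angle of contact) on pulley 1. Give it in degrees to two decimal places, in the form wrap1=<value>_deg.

open belt: β = asin((r2−r1)/C) = asin(0/93) = 0.0000°
wrap1 = π − 2β = 180.0000°
wrap2 = π + 2β = 180.0000°

wrap1=180.00_deg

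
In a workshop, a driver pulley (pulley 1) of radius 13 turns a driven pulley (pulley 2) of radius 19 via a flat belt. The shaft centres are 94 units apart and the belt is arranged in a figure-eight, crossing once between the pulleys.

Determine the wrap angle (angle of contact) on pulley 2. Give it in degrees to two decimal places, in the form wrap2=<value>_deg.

crossed belt: β = asin((r1+r2)/C) = asin(32/94) = 19.9028°
wrap1 = wrap2 = π + 2β = 219.8056°

wrap2=219.81_deg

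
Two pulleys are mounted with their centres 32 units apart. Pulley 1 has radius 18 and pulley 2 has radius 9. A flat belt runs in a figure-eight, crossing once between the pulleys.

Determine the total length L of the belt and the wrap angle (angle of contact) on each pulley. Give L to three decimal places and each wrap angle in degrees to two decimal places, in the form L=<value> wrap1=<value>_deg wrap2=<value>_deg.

crossed belt: β = asin((r1+r2)/C) = asin(27/32) = 57.5383°
wrap1 = wrap2 = π + 2β = 295.0765°
tangent length = C·cosβ = 17.1756
L = (r1+r2)·wrap + 2·C·cosβ = 27·5.1501 + 2·17.1756 = 173.4027

L=173.403 wrap1=295.08_deg wrap2=295.08_deg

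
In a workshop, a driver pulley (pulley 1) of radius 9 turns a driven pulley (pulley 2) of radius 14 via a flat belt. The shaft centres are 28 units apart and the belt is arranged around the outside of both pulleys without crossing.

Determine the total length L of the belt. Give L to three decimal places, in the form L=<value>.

open belt: β = asin((r2−r1)/C) = asin(5/28) = 10.2866°
wrap1 = π − 2β = 159.4269°
wrap2 = π + 2β = 200.5731°
tangent length = C·cosβ = 27.5500
L = r1·wrap1 + r2·wrap2 + 2·C·cosβ = 9·2.7825 + 14·3.5007 + 2·27.5500 = 129.1519

L=129.152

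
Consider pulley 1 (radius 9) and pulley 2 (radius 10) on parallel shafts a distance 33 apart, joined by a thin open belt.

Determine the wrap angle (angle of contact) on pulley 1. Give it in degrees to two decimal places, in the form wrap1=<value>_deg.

open belt: β = asin((r2−r1)/C) = asin(1/33) = 1.7365°
wrap1 = π − 2β = 176.5270°
wrap2 = π + 2β = 183.4730°

wrap1=176.53_deg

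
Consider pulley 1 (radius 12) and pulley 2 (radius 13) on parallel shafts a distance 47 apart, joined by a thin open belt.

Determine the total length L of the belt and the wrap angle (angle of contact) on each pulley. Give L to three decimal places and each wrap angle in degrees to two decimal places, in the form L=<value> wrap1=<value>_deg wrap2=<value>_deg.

L=172.561 wrap1=177.56_deg wrap2=182.44_deg

open belt: β = asin((r2−r1)/C) = asin(1/47) = 1.2192°
wrap1 = π − 2β = 177.5617°
wrap2 = π + 2β = 182.4383°
tangent length = C·cosβ = 46.9894
L = r1·wrap1 + r2·wrap2 + 2·C·cosβ = 12·3.0990 + 13·3.1841 + 2·46.9894 = 172.5611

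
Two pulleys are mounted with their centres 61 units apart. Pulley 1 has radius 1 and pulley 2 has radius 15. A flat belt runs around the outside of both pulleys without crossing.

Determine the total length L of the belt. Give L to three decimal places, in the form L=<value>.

L=175.493

open belt: β = asin((r2−r1)/C) = asin(14/61) = 13.2681°
wrap1 = π − 2β = 153.4638°
wrap2 = π + 2β = 206.5362°
tangent length = C·cosβ = 59.3717
L = r1·wrap1 + r2·wrap2 + 2·C·cosβ = 1·2.6784 + 15·3.6047 + 2·59.3717 = 175.4929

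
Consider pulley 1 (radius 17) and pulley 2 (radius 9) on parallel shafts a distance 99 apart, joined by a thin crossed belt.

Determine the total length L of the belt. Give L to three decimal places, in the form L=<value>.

crossed belt: β = asin((r1+r2)/C) = asin(26/99) = 15.2260°
wrap1 = wrap2 = π + 2β = 210.4519°
tangent length = C·cosβ = 95.5249
L = (r1+r2)·wrap + 2·C·cosβ = 26·3.6731 + 2·95.5249 = 286.5498

L=286.550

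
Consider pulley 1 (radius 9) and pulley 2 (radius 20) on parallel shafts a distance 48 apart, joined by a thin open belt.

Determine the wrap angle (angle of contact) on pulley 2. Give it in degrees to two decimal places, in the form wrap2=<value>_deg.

wrap2=206.50_deg

open belt: β = asin((r2−r1)/C) = asin(11/48) = 13.2480°
wrap1 = π − 2β = 153.5040°
wrap2 = π + 2β = 206.4960°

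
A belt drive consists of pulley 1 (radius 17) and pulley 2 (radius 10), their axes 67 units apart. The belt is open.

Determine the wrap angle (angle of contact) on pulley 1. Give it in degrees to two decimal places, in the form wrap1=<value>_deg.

open belt: β = asin((r2−r1)/C) = asin(-7/67) = -5.9971°
wrap1 = π − 2β = 191.9941°
wrap2 = π + 2β = 168.0059°

wrap1=191.99_deg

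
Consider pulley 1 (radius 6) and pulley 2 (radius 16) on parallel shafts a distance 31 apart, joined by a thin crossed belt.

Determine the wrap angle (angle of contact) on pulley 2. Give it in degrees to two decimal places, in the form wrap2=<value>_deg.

wrap2=270.42_deg

crossed belt: β = asin((r1+r2)/C) = asin(22/31) = 45.2087°
wrap1 = wrap2 = π + 2β = 270.4174°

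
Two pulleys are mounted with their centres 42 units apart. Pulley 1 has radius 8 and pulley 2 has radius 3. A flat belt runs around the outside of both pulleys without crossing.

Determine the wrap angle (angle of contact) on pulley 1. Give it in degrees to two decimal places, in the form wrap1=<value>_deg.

open belt: β = asin((r2−r1)/C) = asin(-5/42) = -6.8371°
wrap1 = π − 2β = 193.6743°
wrap2 = π + 2β = 166.3257°

wrap1=193.67_deg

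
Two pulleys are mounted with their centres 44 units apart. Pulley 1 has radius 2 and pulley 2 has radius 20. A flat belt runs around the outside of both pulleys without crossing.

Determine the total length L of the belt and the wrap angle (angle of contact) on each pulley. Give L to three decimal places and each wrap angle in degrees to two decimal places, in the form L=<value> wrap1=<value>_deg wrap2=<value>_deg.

L=164.587 wrap1=131.70_deg wrap2=228.30_deg

open belt: β = asin((r2−r1)/C) = asin(18/44) = 24.1477°
wrap1 = π − 2β = 131.7045°
wrap2 = π + 2β = 228.2955°
tangent length = C·cosβ = 40.1497
L = r1·wrap1 + r2·wrap2 + 2·C·cosβ = 2·2.2987 + 20·3.9845 + 2·40.1497 = 164.5870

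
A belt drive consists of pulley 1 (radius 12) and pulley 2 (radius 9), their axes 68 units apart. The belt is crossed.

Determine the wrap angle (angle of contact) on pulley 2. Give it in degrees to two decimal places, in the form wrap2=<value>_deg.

wrap2=215.98_deg

crossed belt: β = asin((r1+r2)/C) = asin(21/68) = 17.9883°
wrap1 = wrap2 = π + 2β = 215.9767°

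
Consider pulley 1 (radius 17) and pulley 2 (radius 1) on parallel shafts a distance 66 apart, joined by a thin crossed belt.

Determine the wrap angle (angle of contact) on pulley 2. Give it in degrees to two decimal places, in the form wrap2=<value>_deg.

crossed belt: β = asin((r1+r2)/C) = asin(18/66) = 15.8266°
wrap1 = wrap2 = π + 2β = 211.6532°

wrap2=211.65_deg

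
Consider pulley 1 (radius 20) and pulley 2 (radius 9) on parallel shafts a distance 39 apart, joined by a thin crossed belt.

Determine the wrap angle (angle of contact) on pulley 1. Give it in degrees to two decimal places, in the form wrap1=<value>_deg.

crossed belt: β = asin((r1+r2)/C) = asin(29/39) = 48.0381°
wrap1 = wrap2 = π + 2β = 276.0762°

wrap1=276.08_deg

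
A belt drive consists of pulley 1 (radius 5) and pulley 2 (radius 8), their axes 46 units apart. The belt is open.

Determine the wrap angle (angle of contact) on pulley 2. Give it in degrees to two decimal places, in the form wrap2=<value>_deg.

open belt: β = asin((r2−r1)/C) = asin(3/46) = 3.7393°
wrap1 = π − 2β = 172.5213°
wrap2 = π + 2β = 187.4787°

wrap2=187.48_deg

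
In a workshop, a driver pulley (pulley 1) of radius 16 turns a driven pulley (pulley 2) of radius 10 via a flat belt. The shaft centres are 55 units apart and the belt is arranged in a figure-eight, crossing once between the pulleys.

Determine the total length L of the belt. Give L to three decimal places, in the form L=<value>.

L=204.218

crossed belt: β = asin((r1+r2)/C) = asin(26/55) = 28.2115°
wrap1 = wrap2 = π + 2β = 236.4230°
tangent length = C·cosβ = 48.4665
L = (r1+r2)·wrap + 2·C·cosβ = 26·4.1264 + 2·48.4665 = 204.2183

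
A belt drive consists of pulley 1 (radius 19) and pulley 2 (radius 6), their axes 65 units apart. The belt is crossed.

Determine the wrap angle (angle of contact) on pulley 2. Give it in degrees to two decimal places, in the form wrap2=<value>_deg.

wrap2=225.24_deg

crossed belt: β = asin((r1+r2)/C) = asin(25/65) = 22.6199°
wrap1 = wrap2 = π + 2β = 225.2397°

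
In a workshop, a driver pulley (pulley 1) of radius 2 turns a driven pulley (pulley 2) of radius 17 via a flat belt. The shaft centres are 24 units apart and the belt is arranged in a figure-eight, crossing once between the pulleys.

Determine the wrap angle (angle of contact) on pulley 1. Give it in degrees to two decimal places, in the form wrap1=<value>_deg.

wrap1=284.68_deg

crossed belt: β = asin((r1+r2)/C) = asin(19/24) = 52.3415°
wrap1 = wrap2 = π + 2β = 284.6831°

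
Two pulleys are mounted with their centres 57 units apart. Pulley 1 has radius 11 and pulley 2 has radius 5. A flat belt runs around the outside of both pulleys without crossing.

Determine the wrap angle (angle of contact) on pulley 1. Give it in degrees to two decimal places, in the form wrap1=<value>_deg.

wrap1=192.08_deg

open belt: β = asin((r2−r1)/C) = asin(-6/57) = -6.0423°
wrap1 = π − 2β = 192.0847°
wrap2 = π + 2β = 167.9153°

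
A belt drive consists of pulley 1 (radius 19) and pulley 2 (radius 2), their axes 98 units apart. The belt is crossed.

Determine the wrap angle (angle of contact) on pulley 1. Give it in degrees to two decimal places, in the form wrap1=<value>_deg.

wrap1=204.75_deg

crossed belt: β = asin((r1+r2)/C) = asin(21/98) = 12.3736°
wrap1 = wrap2 = π + 2β = 204.7473°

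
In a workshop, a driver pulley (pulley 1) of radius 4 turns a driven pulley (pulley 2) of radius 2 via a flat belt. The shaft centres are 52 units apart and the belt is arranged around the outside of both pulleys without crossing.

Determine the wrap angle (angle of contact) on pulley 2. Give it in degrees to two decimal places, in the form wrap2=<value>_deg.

wrap2=175.59_deg

open belt: β = asin((r2−r1)/C) = asin(-2/52) = -2.2042°
wrap1 = π − 2β = 184.4085°
wrap2 = π + 2β = 175.5915°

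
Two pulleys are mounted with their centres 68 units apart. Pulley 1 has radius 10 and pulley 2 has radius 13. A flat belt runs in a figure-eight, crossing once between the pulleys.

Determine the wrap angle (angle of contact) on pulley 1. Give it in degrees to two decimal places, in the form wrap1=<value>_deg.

wrap1=219.54_deg

crossed belt: β = asin((r1+r2)/C) = asin(23/68) = 19.7694°
wrap1 = wrap2 = π + 2β = 219.5388°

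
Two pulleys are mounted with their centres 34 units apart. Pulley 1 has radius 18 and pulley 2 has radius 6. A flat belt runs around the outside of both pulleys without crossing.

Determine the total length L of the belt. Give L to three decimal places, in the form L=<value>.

open belt: β = asin((r2−r1)/C) = asin(-12/34) = -20.6673°
wrap1 = π − 2β = 221.3346°
wrap2 = π + 2β = 138.6654°
tangent length = C·cosβ = 31.8119
L = r1·wrap1 + r2·wrap2 + 2·C·cosβ = 18·3.8630 + 6·2.4202 + 2·31.8119 = 147.6792

L=147.679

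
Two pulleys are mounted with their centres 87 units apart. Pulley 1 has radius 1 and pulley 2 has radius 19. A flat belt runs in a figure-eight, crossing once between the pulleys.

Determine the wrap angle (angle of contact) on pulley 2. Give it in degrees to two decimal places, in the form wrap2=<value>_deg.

wrap2=206.58_deg

crossed belt: β = asin((r1+r2)/C) = asin(20/87) = 13.2903°
wrap1 = wrap2 = π + 2β = 206.5806°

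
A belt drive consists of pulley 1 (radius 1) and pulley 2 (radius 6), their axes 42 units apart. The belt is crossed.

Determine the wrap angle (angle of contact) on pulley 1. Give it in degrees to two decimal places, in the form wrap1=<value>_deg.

wrap1=199.19_deg

crossed belt: β = asin((r1+r2)/C) = asin(7/42) = 9.5941°
wrap1 = wrap2 = π + 2β = 199.1881°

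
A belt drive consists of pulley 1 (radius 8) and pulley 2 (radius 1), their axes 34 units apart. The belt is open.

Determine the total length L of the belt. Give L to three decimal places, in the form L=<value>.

L=97.721

open belt: β = asin((r2−r1)/C) = asin(-7/34) = -11.8812°
wrap1 = π − 2β = 203.7623°
wrap2 = π + 2β = 156.2377°
tangent length = C·cosβ = 33.2716
L = r1·wrap1 + r2·wrap2 + 2·C·cosβ = 8·3.5563 + 1·2.7269 + 2·33.2716 = 97.7207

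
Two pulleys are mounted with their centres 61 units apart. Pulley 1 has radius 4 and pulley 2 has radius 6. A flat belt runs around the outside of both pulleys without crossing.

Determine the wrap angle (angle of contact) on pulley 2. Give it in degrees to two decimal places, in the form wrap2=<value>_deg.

open belt: β = asin((r2−r1)/C) = asin(2/61) = 1.8789°
wrap1 = π − 2β = 176.2422°
wrap2 = π + 2β = 183.7578°

wrap2=183.76_deg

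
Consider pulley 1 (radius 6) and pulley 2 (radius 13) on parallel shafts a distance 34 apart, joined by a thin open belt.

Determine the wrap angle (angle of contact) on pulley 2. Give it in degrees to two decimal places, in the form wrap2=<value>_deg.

open belt: β = asin((r2−r1)/C) = asin(7/34) = 11.8812°
wrap1 = π − 2β = 156.2377°
wrap2 = π + 2β = 203.7623°

wrap2=203.76_deg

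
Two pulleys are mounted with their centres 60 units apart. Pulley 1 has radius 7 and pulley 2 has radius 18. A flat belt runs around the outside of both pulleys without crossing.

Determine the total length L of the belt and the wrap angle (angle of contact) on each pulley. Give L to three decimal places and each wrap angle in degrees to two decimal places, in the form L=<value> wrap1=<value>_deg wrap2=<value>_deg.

open belt: β = asin((r2−r1)/C) = asin(11/60) = 10.5640°
wrap1 = π − 2β = 158.8720°
wrap2 = π + 2β = 201.1280°
tangent length = C·cosβ = 58.9830
L = r1·wrap1 + r2·wrap2 + 2·C·cosβ = 7·2.7728 + 18·3.5103 + 2·58.9830 = 200.5622

L=200.562 wrap1=158.87_deg wrap2=201.13_deg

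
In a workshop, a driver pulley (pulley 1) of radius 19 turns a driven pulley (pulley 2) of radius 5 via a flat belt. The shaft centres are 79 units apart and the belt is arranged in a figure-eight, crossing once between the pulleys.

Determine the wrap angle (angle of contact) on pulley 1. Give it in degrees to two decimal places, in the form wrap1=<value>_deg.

crossed belt: β = asin((r1+r2)/C) = asin(24/79) = 17.6858°
wrap1 = wrap2 = π + 2β = 215.3717°

wrap1=215.37_deg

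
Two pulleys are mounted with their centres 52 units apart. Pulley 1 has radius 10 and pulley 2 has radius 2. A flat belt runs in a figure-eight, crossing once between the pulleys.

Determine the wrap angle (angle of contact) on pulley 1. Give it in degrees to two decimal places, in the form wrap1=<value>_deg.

crossed belt: β = asin((r1+r2)/C) = asin(12/52) = 13.3424°
wrap1 = wrap2 = π + 2β = 206.6847°

wrap1=206.68_deg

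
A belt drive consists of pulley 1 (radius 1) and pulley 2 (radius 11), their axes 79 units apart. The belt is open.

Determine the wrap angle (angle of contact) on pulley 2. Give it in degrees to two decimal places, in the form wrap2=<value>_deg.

open belt: β = asin((r2−r1)/C) = asin(10/79) = 7.2721°
wrap1 = π − 2β = 165.4557°
wrap2 = π + 2β = 194.5443°

wrap2=194.54_deg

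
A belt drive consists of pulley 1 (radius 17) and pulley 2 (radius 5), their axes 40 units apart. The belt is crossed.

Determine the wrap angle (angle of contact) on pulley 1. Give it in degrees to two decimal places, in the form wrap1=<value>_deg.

wrap1=246.73_deg

crossed belt: β = asin((r1+r2)/C) = asin(22/40) = 33.3670°
wrap1 = wrap2 = π + 2β = 246.7340°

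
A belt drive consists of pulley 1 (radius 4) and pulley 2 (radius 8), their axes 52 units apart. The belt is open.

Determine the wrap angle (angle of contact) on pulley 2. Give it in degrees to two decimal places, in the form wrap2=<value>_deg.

open belt: β = asin((r2−r1)/C) = asin(4/52) = 4.4117°
wrap1 = π − 2β = 171.1765°
wrap2 = π + 2β = 188.8235°

wrap2=188.82_deg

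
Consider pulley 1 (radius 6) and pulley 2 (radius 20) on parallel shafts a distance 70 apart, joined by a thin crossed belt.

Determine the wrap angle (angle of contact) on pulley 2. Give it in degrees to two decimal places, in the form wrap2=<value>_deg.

crossed belt: β = asin((r1+r2)/C) = asin(26/70) = 21.8037°
wrap1 = wrap2 = π + 2β = 223.6075°

wrap2=223.61_deg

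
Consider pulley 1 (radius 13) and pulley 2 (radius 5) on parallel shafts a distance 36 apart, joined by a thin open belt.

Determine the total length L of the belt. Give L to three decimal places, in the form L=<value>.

open belt: β = asin((r2−r1)/C) = asin(-8/36) = -12.8396°
wrap1 = π − 2β = 205.6792°
wrap2 = π + 2β = 154.3208°
tangent length = C·cosβ = 35.0999
L = r1·wrap1 + r2·wrap2 + 2·C·cosβ = 13·3.5898 + 5·2.6934 + 2·35.0999 = 130.3339

L=130.334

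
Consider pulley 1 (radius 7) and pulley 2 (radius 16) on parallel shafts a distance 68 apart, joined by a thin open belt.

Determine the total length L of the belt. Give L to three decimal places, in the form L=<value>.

open belt: β = asin((r2−r1)/C) = asin(9/68) = 7.6056°
wrap1 = π − 2β = 164.7888°
wrap2 = π + 2β = 195.2112°
tangent length = C·cosβ = 67.4018
L = r1·wrap1 + r2·wrap2 + 2·C·cosβ = 7·2.8761 + 16·3.4071 + 2·67.4018 = 209.4496

L=209.450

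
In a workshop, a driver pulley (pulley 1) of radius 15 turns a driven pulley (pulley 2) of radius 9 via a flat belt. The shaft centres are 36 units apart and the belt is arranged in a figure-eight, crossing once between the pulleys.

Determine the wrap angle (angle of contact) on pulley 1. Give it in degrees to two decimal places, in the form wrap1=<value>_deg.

wrap1=263.62_deg

crossed belt: β = asin((r1+r2)/C) = asin(24/36) = 41.8103°
wrap1 = wrap2 = π + 2β = 263.6206°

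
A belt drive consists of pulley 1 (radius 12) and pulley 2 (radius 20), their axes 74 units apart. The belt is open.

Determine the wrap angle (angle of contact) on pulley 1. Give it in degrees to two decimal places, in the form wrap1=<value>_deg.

open belt: β = asin((r2−r1)/C) = asin(8/74) = 6.2063°
wrap1 = π − 2β = 167.5875°
wrap2 = π + 2β = 192.4125°

wrap1=167.59_deg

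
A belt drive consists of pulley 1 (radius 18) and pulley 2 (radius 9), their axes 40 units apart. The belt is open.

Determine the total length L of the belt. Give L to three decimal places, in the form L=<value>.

open belt: β = asin((r2−r1)/C) = asin(-9/40) = -13.0029°
wrap1 = π − 2β = 206.0058°
wrap2 = π + 2β = 153.9942°
tangent length = C·cosβ = 38.9744
L = r1·wrap1 + r2·wrap2 + 2·C·cosβ = 18·3.5955 + 9·2.6877 + 2·38.9744 = 166.8567

L=166.857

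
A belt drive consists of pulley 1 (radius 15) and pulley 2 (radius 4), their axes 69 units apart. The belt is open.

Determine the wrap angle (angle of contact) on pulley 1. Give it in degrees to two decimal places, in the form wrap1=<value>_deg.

open belt: β = asin((r2−r1)/C) = asin(-11/69) = -9.1732°
wrap1 = π − 2β = 198.3465°
wrap2 = π + 2β = 161.6535°

wrap1=198.35_deg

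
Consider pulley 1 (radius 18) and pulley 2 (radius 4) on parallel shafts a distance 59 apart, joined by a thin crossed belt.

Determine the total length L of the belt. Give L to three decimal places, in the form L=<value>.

crossed belt: β = asin((r1+r2)/C) = asin(22/59) = 21.8934°
wrap1 = wrap2 = π + 2β = 223.7869°
tangent length = C·cosβ = 54.7449
L = (r1+r2)·wrap + 2·C·cosβ = 22·3.9058 + 2·54.7449 = 195.4177

L=195.418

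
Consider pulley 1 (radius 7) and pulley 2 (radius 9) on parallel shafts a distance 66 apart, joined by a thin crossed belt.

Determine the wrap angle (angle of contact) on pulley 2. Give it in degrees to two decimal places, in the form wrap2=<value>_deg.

crossed belt: β = asin((r1+r2)/C) = asin(16/66) = 14.0297°
wrap1 = wrap2 = π + 2β = 208.0593°

wrap2=208.06_deg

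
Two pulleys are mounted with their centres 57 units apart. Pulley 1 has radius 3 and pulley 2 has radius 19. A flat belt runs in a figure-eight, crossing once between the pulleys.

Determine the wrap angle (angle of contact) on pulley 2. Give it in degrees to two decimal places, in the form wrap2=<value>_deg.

crossed belt: β = asin((r1+r2)/C) = asin(22/57) = 22.7037°
wrap1 = wrap2 = π + 2β = 225.4073°

wrap2=225.41_deg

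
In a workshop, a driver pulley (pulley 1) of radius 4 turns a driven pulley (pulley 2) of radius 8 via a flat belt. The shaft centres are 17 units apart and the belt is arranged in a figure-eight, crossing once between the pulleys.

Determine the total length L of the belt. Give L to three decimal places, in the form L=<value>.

crossed belt: β = asin((r1+r2)/C) = asin(12/17) = 44.9009°
wrap1 = wrap2 = π + 2β = 269.8017°
tangent length = C·cosβ = 12.0416
L = (r1+r2)·wrap + 2·C·cosβ = 12·4.7089 + 2·12.0416 = 80.5903

L=80.590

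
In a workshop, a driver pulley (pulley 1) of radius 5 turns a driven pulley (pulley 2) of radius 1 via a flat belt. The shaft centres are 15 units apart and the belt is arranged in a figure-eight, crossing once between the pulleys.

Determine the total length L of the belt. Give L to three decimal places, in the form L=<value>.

crossed belt: β = asin((r1+r2)/C) = asin(6/15) = 23.5782°
wrap1 = wrap2 = π + 2β = 227.1564°
tangent length = C·cosβ = 13.7477
L = (r1+r2)·wrap + 2·C·cosβ = 6·3.9646 + 2·13.7477 = 51.2832

L=51.283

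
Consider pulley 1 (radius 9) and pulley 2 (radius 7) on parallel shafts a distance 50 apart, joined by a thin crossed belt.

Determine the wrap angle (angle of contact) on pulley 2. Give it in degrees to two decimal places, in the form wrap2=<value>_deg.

wrap2=217.33_deg

crossed belt: β = asin((r1+r2)/C) = asin(16/50) = 18.6629°
wrap1 = wrap2 = π + 2β = 217.3258°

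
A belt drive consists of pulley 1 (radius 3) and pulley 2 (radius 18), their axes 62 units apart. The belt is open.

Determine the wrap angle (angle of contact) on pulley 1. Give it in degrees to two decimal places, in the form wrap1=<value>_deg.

wrap1=152.00_deg

open belt: β = asin((r2−r1)/C) = asin(15/62) = 14.0008°
wrap1 = π − 2β = 151.9984°
wrap2 = π + 2β = 208.0016°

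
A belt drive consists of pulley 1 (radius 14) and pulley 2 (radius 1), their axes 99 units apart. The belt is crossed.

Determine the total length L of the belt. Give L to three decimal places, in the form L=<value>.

crossed belt: β = asin((r1+r2)/C) = asin(15/99) = 8.7147°
wrap1 = wrap2 = π + 2β = 197.4295°
tangent length = C·cosβ = 97.8570
L = (r1+r2)·wrap + 2·C·cosβ = 15·3.4458 + 2·97.8570 = 247.4010

L=247.401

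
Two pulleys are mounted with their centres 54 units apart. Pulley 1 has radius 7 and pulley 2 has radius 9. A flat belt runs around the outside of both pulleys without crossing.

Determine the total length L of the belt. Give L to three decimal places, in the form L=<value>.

open belt: β = asin((r2−r1)/C) = asin(2/54) = 2.1226°
wrap1 = π − 2β = 175.7549°
wrap2 = π + 2β = 184.2451°
tangent length = C·cosβ = 53.9630
L = r1·wrap1 + r2·wrap2 + 2·C·cosβ = 7·3.0675 + 9·3.2157 + 2·53.9630 = 158.3396

L=158.340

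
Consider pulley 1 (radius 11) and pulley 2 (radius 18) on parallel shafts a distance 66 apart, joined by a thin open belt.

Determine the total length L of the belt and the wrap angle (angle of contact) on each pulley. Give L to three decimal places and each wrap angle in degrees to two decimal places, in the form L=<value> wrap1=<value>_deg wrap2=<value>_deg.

open belt: β = asin((r2−r1)/C) = asin(7/66) = 6.0883°
wrap1 = π − 2β = 167.8234°
wrap2 = π + 2β = 192.1766°
tangent length = C·cosβ = 65.6277
L = r1·wrap1 + r2·wrap2 + 2·C·cosβ = 11·2.9291 + 18·3.3541 + 2·65.6277 = 223.8493

L=223.849 wrap1=167.82_deg wrap2=192.18_deg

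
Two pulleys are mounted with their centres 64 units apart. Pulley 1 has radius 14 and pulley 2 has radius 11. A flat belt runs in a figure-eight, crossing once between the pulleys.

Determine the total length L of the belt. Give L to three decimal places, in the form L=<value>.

L=216.436

crossed belt: β = asin((r1+r2)/C) = asin(25/64) = 22.9934°
wrap1 = wrap2 = π + 2β = 225.9868°
tangent length = C·cosβ = 58.9152
L = (r1+r2)·wrap + 2·C·cosβ = 25·3.9442 + 2·58.9152 = 216.4357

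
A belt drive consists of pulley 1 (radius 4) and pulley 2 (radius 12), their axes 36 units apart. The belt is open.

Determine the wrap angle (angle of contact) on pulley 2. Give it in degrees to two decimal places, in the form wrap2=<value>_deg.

open belt: β = asin((r2−r1)/C) = asin(8/36) = 12.8396°
wrap1 = π − 2β = 154.3208°
wrap2 = π + 2β = 205.6792°

wrap2=205.68_deg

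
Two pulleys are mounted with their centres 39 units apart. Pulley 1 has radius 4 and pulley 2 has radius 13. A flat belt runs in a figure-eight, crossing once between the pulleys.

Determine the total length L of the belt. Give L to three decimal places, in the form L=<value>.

crossed belt: β = asin((r1+r2)/C) = asin(17/39) = 25.8424°
wrap1 = wrap2 = π + 2β = 231.6848°
tangent length = C·cosβ = 35.0999
L = (r1+r2)·wrap + 2·C·cosβ = 17·4.0437 + 2·35.0999 = 138.9420

L=138.942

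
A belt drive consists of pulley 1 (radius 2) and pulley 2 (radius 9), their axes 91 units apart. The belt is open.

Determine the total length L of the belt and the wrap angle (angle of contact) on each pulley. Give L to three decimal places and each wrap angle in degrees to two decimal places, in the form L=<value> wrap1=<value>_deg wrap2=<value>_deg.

L=217.096 wrap1=171.18_deg wrap2=188.82_deg

open belt: β = asin((r2−r1)/C) = asin(7/91) = 4.4117°
wrap1 = π − 2β = 171.1765°
wrap2 = π + 2β = 188.8235°
tangent length = C·cosβ = 90.7304
L = r1·wrap1 + r2·wrap2 + 2·C·cosβ = 2·2.9876 + 9·3.2956 + 2·90.7304 = 217.0962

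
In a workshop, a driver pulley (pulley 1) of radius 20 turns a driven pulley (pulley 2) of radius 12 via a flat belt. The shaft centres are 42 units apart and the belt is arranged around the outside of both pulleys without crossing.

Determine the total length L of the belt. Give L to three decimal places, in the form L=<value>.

open belt: β = asin((r2−r1)/C) = asin(-8/42) = -10.9806°
wrap1 = π − 2β = 201.9612°
wrap2 = π + 2β = 158.0388°
tangent length = C·cosβ = 41.2311
L = r1·wrap1 + r2·wrap2 + 2·C·cosβ = 20·3.5249 + 12·2.7583 + 2·41.2311 = 186.0594

L=186.059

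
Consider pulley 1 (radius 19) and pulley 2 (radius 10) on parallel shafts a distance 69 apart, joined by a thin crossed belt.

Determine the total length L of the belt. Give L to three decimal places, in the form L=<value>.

L=241.484

crossed belt: β = asin((r1+r2)/C) = asin(29/69) = 24.8529°
wrap1 = wrap2 = π + 2β = 229.7058°
tangent length = C·cosβ = 62.6099
L = (r1+r2)·wrap + 2·C·cosβ = 29·4.0091 + 2·62.6099 = 241.4843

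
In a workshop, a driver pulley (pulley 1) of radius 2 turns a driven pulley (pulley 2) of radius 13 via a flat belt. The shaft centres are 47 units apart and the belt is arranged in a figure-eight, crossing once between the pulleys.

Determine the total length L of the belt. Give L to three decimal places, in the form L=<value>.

crossed belt: β = asin((r1+r2)/C) = asin(15/47) = 18.6115°
wrap1 = wrap2 = π + 2β = 217.2229°
tangent length = C·cosβ = 44.5421
L = (r1+r2)·wrap + 2·C·cosβ = 15·3.7913 + 2·44.5421 = 145.9531

L=145.953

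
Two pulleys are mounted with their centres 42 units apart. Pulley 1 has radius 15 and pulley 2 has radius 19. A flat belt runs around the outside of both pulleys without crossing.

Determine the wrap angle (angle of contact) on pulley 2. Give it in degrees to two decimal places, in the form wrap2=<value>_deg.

wrap2=190.93_deg

open belt: β = asin((r2−r1)/C) = asin(4/42) = 5.4650°
wrap1 = π − 2β = 169.0700°
wrap2 = π + 2β = 190.9300°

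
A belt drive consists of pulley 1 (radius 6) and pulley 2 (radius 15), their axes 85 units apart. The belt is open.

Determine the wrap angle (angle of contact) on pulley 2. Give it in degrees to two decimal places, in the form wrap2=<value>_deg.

open belt: β = asin((r2−r1)/C) = asin(9/85) = 6.0780°
wrap1 = π − 2β = 167.8440°
wrap2 = π + 2β = 192.1560°

wrap2=192.16_deg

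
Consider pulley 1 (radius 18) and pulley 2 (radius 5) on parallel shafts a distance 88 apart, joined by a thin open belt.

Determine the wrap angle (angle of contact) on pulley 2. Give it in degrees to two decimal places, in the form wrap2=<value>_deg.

wrap2=163.01_deg

open belt: β = asin((r2−r1)/C) = asin(-13/88) = -8.4952°
wrap1 = π − 2β = 196.9905°
wrap2 = π + 2β = 163.0095°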